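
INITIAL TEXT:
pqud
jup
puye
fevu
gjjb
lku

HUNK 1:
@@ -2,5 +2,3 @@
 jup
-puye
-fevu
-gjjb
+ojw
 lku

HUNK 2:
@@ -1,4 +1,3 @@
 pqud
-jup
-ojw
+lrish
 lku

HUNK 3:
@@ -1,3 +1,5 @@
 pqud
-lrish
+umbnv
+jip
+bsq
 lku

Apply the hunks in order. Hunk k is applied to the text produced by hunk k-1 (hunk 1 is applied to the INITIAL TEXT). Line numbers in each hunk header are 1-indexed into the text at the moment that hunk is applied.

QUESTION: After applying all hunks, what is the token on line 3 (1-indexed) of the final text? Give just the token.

Answer: jip

Derivation:
Hunk 1: at line 2 remove [puye,fevu,gjjb] add [ojw] -> 4 lines: pqud jup ojw lku
Hunk 2: at line 1 remove [jup,ojw] add [lrish] -> 3 lines: pqud lrish lku
Hunk 3: at line 1 remove [lrish] add [umbnv,jip,bsq] -> 5 lines: pqud umbnv jip bsq lku
Final line 3: jip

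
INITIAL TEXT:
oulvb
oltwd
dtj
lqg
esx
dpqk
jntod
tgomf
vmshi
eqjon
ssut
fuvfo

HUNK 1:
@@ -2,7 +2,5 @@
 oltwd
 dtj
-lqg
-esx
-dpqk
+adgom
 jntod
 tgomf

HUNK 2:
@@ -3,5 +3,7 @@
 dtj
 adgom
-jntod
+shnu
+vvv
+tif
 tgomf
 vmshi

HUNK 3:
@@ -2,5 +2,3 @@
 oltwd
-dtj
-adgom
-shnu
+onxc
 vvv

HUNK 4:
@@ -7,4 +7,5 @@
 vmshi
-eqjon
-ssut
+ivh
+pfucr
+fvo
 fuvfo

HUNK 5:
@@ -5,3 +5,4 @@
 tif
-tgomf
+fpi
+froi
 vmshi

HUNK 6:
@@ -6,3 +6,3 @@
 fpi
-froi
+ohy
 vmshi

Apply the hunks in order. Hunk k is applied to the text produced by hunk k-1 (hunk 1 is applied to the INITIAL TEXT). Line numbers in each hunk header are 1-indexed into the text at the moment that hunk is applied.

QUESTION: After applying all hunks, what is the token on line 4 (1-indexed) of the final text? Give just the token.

Answer: vvv

Derivation:
Hunk 1: at line 2 remove [lqg,esx,dpqk] add [adgom] -> 10 lines: oulvb oltwd dtj adgom jntod tgomf vmshi eqjon ssut fuvfo
Hunk 2: at line 3 remove [jntod] add [shnu,vvv,tif] -> 12 lines: oulvb oltwd dtj adgom shnu vvv tif tgomf vmshi eqjon ssut fuvfo
Hunk 3: at line 2 remove [dtj,adgom,shnu] add [onxc] -> 10 lines: oulvb oltwd onxc vvv tif tgomf vmshi eqjon ssut fuvfo
Hunk 4: at line 7 remove [eqjon,ssut] add [ivh,pfucr,fvo] -> 11 lines: oulvb oltwd onxc vvv tif tgomf vmshi ivh pfucr fvo fuvfo
Hunk 5: at line 5 remove [tgomf] add [fpi,froi] -> 12 lines: oulvb oltwd onxc vvv tif fpi froi vmshi ivh pfucr fvo fuvfo
Hunk 6: at line 6 remove [froi] add [ohy] -> 12 lines: oulvb oltwd onxc vvv tif fpi ohy vmshi ivh pfucr fvo fuvfo
Final line 4: vvv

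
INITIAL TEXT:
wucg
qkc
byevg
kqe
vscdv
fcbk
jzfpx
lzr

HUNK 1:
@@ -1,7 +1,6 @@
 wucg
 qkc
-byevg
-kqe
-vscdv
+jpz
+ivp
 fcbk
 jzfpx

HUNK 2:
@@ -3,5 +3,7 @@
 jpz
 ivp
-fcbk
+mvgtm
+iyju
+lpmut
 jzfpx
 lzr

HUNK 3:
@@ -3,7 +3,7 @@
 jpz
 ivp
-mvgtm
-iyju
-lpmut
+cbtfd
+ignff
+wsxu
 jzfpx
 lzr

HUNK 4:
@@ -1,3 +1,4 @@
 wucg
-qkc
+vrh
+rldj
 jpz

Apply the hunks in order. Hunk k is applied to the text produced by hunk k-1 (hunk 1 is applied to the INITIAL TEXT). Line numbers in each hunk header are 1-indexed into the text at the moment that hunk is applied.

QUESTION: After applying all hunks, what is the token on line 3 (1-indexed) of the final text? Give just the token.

Answer: rldj

Derivation:
Hunk 1: at line 1 remove [byevg,kqe,vscdv] add [jpz,ivp] -> 7 lines: wucg qkc jpz ivp fcbk jzfpx lzr
Hunk 2: at line 3 remove [fcbk] add [mvgtm,iyju,lpmut] -> 9 lines: wucg qkc jpz ivp mvgtm iyju lpmut jzfpx lzr
Hunk 3: at line 3 remove [mvgtm,iyju,lpmut] add [cbtfd,ignff,wsxu] -> 9 lines: wucg qkc jpz ivp cbtfd ignff wsxu jzfpx lzr
Hunk 4: at line 1 remove [qkc] add [vrh,rldj] -> 10 lines: wucg vrh rldj jpz ivp cbtfd ignff wsxu jzfpx lzr
Final line 3: rldj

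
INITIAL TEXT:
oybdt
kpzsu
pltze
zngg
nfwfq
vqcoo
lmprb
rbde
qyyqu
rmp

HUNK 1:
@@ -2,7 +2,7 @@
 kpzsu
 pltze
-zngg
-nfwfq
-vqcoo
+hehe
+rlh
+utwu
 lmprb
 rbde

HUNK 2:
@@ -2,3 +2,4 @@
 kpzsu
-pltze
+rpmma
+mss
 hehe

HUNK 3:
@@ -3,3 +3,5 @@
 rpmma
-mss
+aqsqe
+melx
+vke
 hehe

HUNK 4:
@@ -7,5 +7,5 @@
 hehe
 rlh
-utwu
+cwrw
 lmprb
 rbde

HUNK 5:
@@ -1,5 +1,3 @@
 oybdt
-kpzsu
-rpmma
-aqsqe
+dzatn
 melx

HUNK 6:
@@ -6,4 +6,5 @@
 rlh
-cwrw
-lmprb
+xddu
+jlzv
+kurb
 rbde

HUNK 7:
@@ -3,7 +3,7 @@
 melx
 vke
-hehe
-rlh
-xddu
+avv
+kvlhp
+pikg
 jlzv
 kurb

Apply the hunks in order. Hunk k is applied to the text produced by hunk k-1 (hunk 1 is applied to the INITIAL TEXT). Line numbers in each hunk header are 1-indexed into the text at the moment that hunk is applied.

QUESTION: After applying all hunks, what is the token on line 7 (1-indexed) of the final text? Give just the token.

Answer: pikg

Derivation:
Hunk 1: at line 2 remove [zngg,nfwfq,vqcoo] add [hehe,rlh,utwu] -> 10 lines: oybdt kpzsu pltze hehe rlh utwu lmprb rbde qyyqu rmp
Hunk 2: at line 2 remove [pltze] add [rpmma,mss] -> 11 lines: oybdt kpzsu rpmma mss hehe rlh utwu lmprb rbde qyyqu rmp
Hunk 3: at line 3 remove [mss] add [aqsqe,melx,vke] -> 13 lines: oybdt kpzsu rpmma aqsqe melx vke hehe rlh utwu lmprb rbde qyyqu rmp
Hunk 4: at line 7 remove [utwu] add [cwrw] -> 13 lines: oybdt kpzsu rpmma aqsqe melx vke hehe rlh cwrw lmprb rbde qyyqu rmp
Hunk 5: at line 1 remove [kpzsu,rpmma,aqsqe] add [dzatn] -> 11 lines: oybdt dzatn melx vke hehe rlh cwrw lmprb rbde qyyqu rmp
Hunk 6: at line 6 remove [cwrw,lmprb] add [xddu,jlzv,kurb] -> 12 lines: oybdt dzatn melx vke hehe rlh xddu jlzv kurb rbde qyyqu rmp
Hunk 7: at line 3 remove [hehe,rlh,xddu] add [avv,kvlhp,pikg] -> 12 lines: oybdt dzatn melx vke avv kvlhp pikg jlzv kurb rbde qyyqu rmp
Final line 7: pikg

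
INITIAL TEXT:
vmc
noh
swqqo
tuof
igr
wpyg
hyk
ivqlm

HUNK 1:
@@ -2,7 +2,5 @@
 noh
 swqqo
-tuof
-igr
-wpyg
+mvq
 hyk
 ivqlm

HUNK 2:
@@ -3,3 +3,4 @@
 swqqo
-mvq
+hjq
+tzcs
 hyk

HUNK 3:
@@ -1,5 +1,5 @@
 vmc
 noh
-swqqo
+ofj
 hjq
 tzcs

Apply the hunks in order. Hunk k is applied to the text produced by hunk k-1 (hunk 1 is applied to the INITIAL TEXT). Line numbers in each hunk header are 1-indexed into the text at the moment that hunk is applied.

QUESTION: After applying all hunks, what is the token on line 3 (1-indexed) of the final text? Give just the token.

Answer: ofj

Derivation:
Hunk 1: at line 2 remove [tuof,igr,wpyg] add [mvq] -> 6 lines: vmc noh swqqo mvq hyk ivqlm
Hunk 2: at line 3 remove [mvq] add [hjq,tzcs] -> 7 lines: vmc noh swqqo hjq tzcs hyk ivqlm
Hunk 3: at line 1 remove [swqqo] add [ofj] -> 7 lines: vmc noh ofj hjq tzcs hyk ivqlm
Final line 3: ofj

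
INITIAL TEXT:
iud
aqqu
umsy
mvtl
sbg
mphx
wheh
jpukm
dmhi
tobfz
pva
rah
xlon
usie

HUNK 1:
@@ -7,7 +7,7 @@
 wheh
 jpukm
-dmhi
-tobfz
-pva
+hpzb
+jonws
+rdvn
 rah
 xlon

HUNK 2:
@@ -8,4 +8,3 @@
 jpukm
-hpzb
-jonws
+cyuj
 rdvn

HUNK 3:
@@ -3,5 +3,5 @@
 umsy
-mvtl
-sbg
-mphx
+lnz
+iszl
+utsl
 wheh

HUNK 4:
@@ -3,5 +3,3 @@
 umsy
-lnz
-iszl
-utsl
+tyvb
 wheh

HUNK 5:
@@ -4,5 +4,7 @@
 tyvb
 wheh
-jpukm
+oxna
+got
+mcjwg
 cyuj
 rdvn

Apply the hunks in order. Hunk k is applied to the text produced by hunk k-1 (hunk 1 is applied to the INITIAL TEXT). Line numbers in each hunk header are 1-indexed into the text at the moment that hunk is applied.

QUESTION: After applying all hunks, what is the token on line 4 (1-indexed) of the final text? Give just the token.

Answer: tyvb

Derivation:
Hunk 1: at line 7 remove [dmhi,tobfz,pva] add [hpzb,jonws,rdvn] -> 14 lines: iud aqqu umsy mvtl sbg mphx wheh jpukm hpzb jonws rdvn rah xlon usie
Hunk 2: at line 8 remove [hpzb,jonws] add [cyuj] -> 13 lines: iud aqqu umsy mvtl sbg mphx wheh jpukm cyuj rdvn rah xlon usie
Hunk 3: at line 3 remove [mvtl,sbg,mphx] add [lnz,iszl,utsl] -> 13 lines: iud aqqu umsy lnz iszl utsl wheh jpukm cyuj rdvn rah xlon usie
Hunk 4: at line 3 remove [lnz,iszl,utsl] add [tyvb] -> 11 lines: iud aqqu umsy tyvb wheh jpukm cyuj rdvn rah xlon usie
Hunk 5: at line 4 remove [jpukm] add [oxna,got,mcjwg] -> 13 lines: iud aqqu umsy tyvb wheh oxna got mcjwg cyuj rdvn rah xlon usie
Final line 4: tyvb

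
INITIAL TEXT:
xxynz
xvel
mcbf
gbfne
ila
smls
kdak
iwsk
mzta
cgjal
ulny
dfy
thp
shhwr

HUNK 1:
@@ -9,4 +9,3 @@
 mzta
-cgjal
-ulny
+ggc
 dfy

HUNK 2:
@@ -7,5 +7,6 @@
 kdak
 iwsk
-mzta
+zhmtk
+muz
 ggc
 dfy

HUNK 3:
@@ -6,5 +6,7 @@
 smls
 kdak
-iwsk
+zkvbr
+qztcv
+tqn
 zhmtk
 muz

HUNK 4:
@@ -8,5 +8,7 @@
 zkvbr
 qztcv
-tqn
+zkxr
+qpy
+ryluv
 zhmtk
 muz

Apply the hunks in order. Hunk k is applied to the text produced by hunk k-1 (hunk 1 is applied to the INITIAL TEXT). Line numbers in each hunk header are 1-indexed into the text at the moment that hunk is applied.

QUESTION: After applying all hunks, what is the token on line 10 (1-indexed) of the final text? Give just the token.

Answer: zkxr

Derivation:
Hunk 1: at line 9 remove [cgjal,ulny] add [ggc] -> 13 lines: xxynz xvel mcbf gbfne ila smls kdak iwsk mzta ggc dfy thp shhwr
Hunk 2: at line 7 remove [mzta] add [zhmtk,muz] -> 14 lines: xxynz xvel mcbf gbfne ila smls kdak iwsk zhmtk muz ggc dfy thp shhwr
Hunk 3: at line 6 remove [iwsk] add [zkvbr,qztcv,tqn] -> 16 lines: xxynz xvel mcbf gbfne ila smls kdak zkvbr qztcv tqn zhmtk muz ggc dfy thp shhwr
Hunk 4: at line 8 remove [tqn] add [zkxr,qpy,ryluv] -> 18 lines: xxynz xvel mcbf gbfne ila smls kdak zkvbr qztcv zkxr qpy ryluv zhmtk muz ggc dfy thp shhwr
Final line 10: zkxr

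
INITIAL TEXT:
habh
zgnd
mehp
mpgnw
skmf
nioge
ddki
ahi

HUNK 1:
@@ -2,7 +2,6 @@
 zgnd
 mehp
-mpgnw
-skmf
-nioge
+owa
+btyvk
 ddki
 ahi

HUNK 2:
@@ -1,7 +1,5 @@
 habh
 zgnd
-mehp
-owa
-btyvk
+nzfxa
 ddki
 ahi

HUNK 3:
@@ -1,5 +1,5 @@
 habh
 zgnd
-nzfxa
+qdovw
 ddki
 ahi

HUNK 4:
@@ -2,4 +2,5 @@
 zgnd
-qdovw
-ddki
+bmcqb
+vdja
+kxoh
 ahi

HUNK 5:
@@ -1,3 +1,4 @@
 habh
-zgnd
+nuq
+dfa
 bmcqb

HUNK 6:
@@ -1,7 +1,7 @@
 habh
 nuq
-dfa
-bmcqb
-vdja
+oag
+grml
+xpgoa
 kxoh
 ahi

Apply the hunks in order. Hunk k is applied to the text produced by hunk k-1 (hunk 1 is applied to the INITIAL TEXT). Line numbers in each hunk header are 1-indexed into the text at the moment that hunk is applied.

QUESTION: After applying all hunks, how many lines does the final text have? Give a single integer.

Answer: 7

Derivation:
Hunk 1: at line 2 remove [mpgnw,skmf,nioge] add [owa,btyvk] -> 7 lines: habh zgnd mehp owa btyvk ddki ahi
Hunk 2: at line 1 remove [mehp,owa,btyvk] add [nzfxa] -> 5 lines: habh zgnd nzfxa ddki ahi
Hunk 3: at line 1 remove [nzfxa] add [qdovw] -> 5 lines: habh zgnd qdovw ddki ahi
Hunk 4: at line 2 remove [qdovw,ddki] add [bmcqb,vdja,kxoh] -> 6 lines: habh zgnd bmcqb vdja kxoh ahi
Hunk 5: at line 1 remove [zgnd] add [nuq,dfa] -> 7 lines: habh nuq dfa bmcqb vdja kxoh ahi
Hunk 6: at line 1 remove [dfa,bmcqb,vdja] add [oag,grml,xpgoa] -> 7 lines: habh nuq oag grml xpgoa kxoh ahi
Final line count: 7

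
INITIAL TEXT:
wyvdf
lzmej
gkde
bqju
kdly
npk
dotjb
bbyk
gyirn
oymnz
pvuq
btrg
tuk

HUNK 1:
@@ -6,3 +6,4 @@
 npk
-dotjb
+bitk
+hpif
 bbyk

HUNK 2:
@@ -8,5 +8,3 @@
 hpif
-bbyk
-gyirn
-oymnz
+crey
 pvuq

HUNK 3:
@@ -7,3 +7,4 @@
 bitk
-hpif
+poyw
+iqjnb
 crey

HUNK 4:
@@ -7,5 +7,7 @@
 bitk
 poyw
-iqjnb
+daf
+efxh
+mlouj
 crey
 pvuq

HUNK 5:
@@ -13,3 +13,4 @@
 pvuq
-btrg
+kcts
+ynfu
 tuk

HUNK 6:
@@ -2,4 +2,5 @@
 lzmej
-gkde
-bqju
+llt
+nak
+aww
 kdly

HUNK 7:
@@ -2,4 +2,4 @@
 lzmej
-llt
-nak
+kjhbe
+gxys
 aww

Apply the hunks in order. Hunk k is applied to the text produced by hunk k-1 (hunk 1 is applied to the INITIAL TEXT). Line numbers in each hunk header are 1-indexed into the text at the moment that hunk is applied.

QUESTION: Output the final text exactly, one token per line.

Hunk 1: at line 6 remove [dotjb] add [bitk,hpif] -> 14 lines: wyvdf lzmej gkde bqju kdly npk bitk hpif bbyk gyirn oymnz pvuq btrg tuk
Hunk 2: at line 8 remove [bbyk,gyirn,oymnz] add [crey] -> 12 lines: wyvdf lzmej gkde bqju kdly npk bitk hpif crey pvuq btrg tuk
Hunk 3: at line 7 remove [hpif] add [poyw,iqjnb] -> 13 lines: wyvdf lzmej gkde bqju kdly npk bitk poyw iqjnb crey pvuq btrg tuk
Hunk 4: at line 7 remove [iqjnb] add [daf,efxh,mlouj] -> 15 lines: wyvdf lzmej gkde bqju kdly npk bitk poyw daf efxh mlouj crey pvuq btrg tuk
Hunk 5: at line 13 remove [btrg] add [kcts,ynfu] -> 16 lines: wyvdf lzmej gkde bqju kdly npk bitk poyw daf efxh mlouj crey pvuq kcts ynfu tuk
Hunk 6: at line 2 remove [gkde,bqju] add [llt,nak,aww] -> 17 lines: wyvdf lzmej llt nak aww kdly npk bitk poyw daf efxh mlouj crey pvuq kcts ynfu tuk
Hunk 7: at line 2 remove [llt,nak] add [kjhbe,gxys] -> 17 lines: wyvdf lzmej kjhbe gxys aww kdly npk bitk poyw daf efxh mlouj crey pvuq kcts ynfu tuk

Answer: wyvdf
lzmej
kjhbe
gxys
aww
kdly
npk
bitk
poyw
daf
efxh
mlouj
crey
pvuq
kcts
ynfu
tuk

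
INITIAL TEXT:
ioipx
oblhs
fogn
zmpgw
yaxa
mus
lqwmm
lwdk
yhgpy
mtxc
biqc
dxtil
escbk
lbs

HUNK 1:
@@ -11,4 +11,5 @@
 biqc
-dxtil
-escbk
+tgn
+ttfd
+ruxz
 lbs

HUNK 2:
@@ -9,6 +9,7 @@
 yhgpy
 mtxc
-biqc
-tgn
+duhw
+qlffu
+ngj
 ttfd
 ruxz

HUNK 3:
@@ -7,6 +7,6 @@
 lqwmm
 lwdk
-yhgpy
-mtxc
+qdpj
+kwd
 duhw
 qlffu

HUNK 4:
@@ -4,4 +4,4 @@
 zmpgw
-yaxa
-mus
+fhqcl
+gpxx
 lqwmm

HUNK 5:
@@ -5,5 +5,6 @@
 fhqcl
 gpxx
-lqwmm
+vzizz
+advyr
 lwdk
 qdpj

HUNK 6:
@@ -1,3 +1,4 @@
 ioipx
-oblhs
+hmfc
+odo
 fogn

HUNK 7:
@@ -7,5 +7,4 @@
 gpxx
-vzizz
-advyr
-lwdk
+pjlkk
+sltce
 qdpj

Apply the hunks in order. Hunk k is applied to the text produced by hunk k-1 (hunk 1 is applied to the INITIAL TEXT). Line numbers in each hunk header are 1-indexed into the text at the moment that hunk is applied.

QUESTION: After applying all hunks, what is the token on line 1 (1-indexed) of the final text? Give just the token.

Answer: ioipx

Derivation:
Hunk 1: at line 11 remove [dxtil,escbk] add [tgn,ttfd,ruxz] -> 15 lines: ioipx oblhs fogn zmpgw yaxa mus lqwmm lwdk yhgpy mtxc biqc tgn ttfd ruxz lbs
Hunk 2: at line 9 remove [biqc,tgn] add [duhw,qlffu,ngj] -> 16 lines: ioipx oblhs fogn zmpgw yaxa mus lqwmm lwdk yhgpy mtxc duhw qlffu ngj ttfd ruxz lbs
Hunk 3: at line 7 remove [yhgpy,mtxc] add [qdpj,kwd] -> 16 lines: ioipx oblhs fogn zmpgw yaxa mus lqwmm lwdk qdpj kwd duhw qlffu ngj ttfd ruxz lbs
Hunk 4: at line 4 remove [yaxa,mus] add [fhqcl,gpxx] -> 16 lines: ioipx oblhs fogn zmpgw fhqcl gpxx lqwmm lwdk qdpj kwd duhw qlffu ngj ttfd ruxz lbs
Hunk 5: at line 5 remove [lqwmm] add [vzizz,advyr] -> 17 lines: ioipx oblhs fogn zmpgw fhqcl gpxx vzizz advyr lwdk qdpj kwd duhw qlffu ngj ttfd ruxz lbs
Hunk 6: at line 1 remove [oblhs] add [hmfc,odo] -> 18 lines: ioipx hmfc odo fogn zmpgw fhqcl gpxx vzizz advyr lwdk qdpj kwd duhw qlffu ngj ttfd ruxz lbs
Hunk 7: at line 7 remove [vzizz,advyr,lwdk] add [pjlkk,sltce] -> 17 lines: ioipx hmfc odo fogn zmpgw fhqcl gpxx pjlkk sltce qdpj kwd duhw qlffu ngj ttfd ruxz lbs
Final line 1: ioipx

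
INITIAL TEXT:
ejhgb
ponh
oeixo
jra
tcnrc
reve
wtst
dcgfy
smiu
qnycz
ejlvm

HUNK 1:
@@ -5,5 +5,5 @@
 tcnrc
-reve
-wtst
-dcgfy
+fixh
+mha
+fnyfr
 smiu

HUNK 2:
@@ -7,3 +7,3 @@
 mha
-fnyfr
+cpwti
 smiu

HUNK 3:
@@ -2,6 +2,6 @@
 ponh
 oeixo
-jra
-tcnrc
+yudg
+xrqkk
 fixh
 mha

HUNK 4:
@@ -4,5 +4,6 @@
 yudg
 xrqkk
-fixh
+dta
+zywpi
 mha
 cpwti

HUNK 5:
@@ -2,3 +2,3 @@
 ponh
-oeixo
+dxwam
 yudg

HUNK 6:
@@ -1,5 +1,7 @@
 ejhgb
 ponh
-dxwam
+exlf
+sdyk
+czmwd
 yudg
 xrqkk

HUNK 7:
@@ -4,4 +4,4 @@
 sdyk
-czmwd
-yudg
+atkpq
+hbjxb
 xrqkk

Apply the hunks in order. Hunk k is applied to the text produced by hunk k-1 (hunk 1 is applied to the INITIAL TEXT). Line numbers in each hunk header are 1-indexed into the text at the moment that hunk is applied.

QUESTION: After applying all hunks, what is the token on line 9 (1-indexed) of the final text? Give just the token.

Answer: zywpi

Derivation:
Hunk 1: at line 5 remove [reve,wtst,dcgfy] add [fixh,mha,fnyfr] -> 11 lines: ejhgb ponh oeixo jra tcnrc fixh mha fnyfr smiu qnycz ejlvm
Hunk 2: at line 7 remove [fnyfr] add [cpwti] -> 11 lines: ejhgb ponh oeixo jra tcnrc fixh mha cpwti smiu qnycz ejlvm
Hunk 3: at line 2 remove [jra,tcnrc] add [yudg,xrqkk] -> 11 lines: ejhgb ponh oeixo yudg xrqkk fixh mha cpwti smiu qnycz ejlvm
Hunk 4: at line 4 remove [fixh] add [dta,zywpi] -> 12 lines: ejhgb ponh oeixo yudg xrqkk dta zywpi mha cpwti smiu qnycz ejlvm
Hunk 5: at line 2 remove [oeixo] add [dxwam] -> 12 lines: ejhgb ponh dxwam yudg xrqkk dta zywpi mha cpwti smiu qnycz ejlvm
Hunk 6: at line 1 remove [dxwam] add [exlf,sdyk,czmwd] -> 14 lines: ejhgb ponh exlf sdyk czmwd yudg xrqkk dta zywpi mha cpwti smiu qnycz ejlvm
Hunk 7: at line 4 remove [czmwd,yudg] add [atkpq,hbjxb] -> 14 lines: ejhgb ponh exlf sdyk atkpq hbjxb xrqkk dta zywpi mha cpwti smiu qnycz ejlvm
Final line 9: zywpi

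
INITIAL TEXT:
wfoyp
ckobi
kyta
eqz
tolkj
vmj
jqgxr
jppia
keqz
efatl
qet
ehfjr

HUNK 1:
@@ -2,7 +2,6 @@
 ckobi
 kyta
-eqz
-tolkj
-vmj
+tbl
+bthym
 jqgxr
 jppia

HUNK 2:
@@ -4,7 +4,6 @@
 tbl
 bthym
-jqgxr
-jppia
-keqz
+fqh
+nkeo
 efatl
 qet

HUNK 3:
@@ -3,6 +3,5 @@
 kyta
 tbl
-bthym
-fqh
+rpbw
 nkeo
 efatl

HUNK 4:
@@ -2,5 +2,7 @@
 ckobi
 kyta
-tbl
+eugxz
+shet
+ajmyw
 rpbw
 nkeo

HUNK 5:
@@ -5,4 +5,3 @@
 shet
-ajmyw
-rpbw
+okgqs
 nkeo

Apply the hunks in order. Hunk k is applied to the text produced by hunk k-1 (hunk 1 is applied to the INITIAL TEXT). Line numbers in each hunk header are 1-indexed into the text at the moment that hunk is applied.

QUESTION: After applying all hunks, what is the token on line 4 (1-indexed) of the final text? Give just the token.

Answer: eugxz

Derivation:
Hunk 1: at line 2 remove [eqz,tolkj,vmj] add [tbl,bthym] -> 11 lines: wfoyp ckobi kyta tbl bthym jqgxr jppia keqz efatl qet ehfjr
Hunk 2: at line 4 remove [jqgxr,jppia,keqz] add [fqh,nkeo] -> 10 lines: wfoyp ckobi kyta tbl bthym fqh nkeo efatl qet ehfjr
Hunk 3: at line 3 remove [bthym,fqh] add [rpbw] -> 9 lines: wfoyp ckobi kyta tbl rpbw nkeo efatl qet ehfjr
Hunk 4: at line 2 remove [tbl] add [eugxz,shet,ajmyw] -> 11 lines: wfoyp ckobi kyta eugxz shet ajmyw rpbw nkeo efatl qet ehfjr
Hunk 5: at line 5 remove [ajmyw,rpbw] add [okgqs] -> 10 lines: wfoyp ckobi kyta eugxz shet okgqs nkeo efatl qet ehfjr
Final line 4: eugxz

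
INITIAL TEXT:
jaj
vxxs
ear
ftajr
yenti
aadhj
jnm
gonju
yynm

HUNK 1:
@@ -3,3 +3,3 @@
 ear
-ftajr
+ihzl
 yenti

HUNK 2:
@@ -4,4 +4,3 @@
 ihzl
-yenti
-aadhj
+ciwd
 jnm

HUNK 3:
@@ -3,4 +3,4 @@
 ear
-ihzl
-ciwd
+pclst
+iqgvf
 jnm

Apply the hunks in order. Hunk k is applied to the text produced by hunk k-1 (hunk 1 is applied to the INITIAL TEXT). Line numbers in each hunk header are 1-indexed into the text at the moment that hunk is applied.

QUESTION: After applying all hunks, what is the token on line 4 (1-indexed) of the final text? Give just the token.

Hunk 1: at line 3 remove [ftajr] add [ihzl] -> 9 lines: jaj vxxs ear ihzl yenti aadhj jnm gonju yynm
Hunk 2: at line 4 remove [yenti,aadhj] add [ciwd] -> 8 lines: jaj vxxs ear ihzl ciwd jnm gonju yynm
Hunk 3: at line 3 remove [ihzl,ciwd] add [pclst,iqgvf] -> 8 lines: jaj vxxs ear pclst iqgvf jnm gonju yynm
Final line 4: pclst

Answer: pclst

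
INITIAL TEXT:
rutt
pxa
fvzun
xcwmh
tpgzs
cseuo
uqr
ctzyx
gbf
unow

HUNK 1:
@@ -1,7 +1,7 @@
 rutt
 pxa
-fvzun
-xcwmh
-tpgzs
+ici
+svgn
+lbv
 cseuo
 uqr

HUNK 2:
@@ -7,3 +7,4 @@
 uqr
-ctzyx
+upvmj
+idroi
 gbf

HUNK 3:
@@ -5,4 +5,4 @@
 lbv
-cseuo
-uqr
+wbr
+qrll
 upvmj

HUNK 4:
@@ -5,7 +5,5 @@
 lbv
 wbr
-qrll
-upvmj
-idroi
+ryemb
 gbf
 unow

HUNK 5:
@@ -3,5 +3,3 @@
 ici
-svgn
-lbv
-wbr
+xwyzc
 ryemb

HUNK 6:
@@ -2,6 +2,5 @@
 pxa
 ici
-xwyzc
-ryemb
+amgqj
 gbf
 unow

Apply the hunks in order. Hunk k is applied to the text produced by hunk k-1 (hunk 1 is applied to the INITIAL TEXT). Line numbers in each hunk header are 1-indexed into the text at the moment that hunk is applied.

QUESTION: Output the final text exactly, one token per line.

Hunk 1: at line 1 remove [fvzun,xcwmh,tpgzs] add [ici,svgn,lbv] -> 10 lines: rutt pxa ici svgn lbv cseuo uqr ctzyx gbf unow
Hunk 2: at line 7 remove [ctzyx] add [upvmj,idroi] -> 11 lines: rutt pxa ici svgn lbv cseuo uqr upvmj idroi gbf unow
Hunk 3: at line 5 remove [cseuo,uqr] add [wbr,qrll] -> 11 lines: rutt pxa ici svgn lbv wbr qrll upvmj idroi gbf unow
Hunk 4: at line 5 remove [qrll,upvmj,idroi] add [ryemb] -> 9 lines: rutt pxa ici svgn lbv wbr ryemb gbf unow
Hunk 5: at line 3 remove [svgn,lbv,wbr] add [xwyzc] -> 7 lines: rutt pxa ici xwyzc ryemb gbf unow
Hunk 6: at line 2 remove [xwyzc,ryemb] add [amgqj] -> 6 lines: rutt pxa ici amgqj gbf unow

Answer: rutt
pxa
ici
amgqj
gbf
unow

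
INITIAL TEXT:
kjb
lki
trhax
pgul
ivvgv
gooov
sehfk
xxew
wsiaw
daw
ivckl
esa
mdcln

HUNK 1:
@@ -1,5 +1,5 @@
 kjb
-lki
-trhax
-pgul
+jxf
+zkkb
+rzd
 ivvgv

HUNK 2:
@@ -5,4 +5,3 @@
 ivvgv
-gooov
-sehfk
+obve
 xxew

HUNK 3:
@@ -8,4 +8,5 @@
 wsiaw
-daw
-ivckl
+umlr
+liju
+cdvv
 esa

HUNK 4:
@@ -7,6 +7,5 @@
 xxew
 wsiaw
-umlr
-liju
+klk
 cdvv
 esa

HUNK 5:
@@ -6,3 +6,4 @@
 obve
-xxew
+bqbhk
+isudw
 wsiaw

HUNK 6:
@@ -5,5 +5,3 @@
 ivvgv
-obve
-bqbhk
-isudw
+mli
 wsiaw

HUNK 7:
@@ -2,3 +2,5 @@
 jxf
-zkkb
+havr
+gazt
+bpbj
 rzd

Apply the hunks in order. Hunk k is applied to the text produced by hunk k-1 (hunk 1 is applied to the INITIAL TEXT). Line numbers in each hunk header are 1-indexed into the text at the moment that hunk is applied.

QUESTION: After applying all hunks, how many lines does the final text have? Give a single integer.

Answer: 13

Derivation:
Hunk 1: at line 1 remove [lki,trhax,pgul] add [jxf,zkkb,rzd] -> 13 lines: kjb jxf zkkb rzd ivvgv gooov sehfk xxew wsiaw daw ivckl esa mdcln
Hunk 2: at line 5 remove [gooov,sehfk] add [obve] -> 12 lines: kjb jxf zkkb rzd ivvgv obve xxew wsiaw daw ivckl esa mdcln
Hunk 3: at line 8 remove [daw,ivckl] add [umlr,liju,cdvv] -> 13 lines: kjb jxf zkkb rzd ivvgv obve xxew wsiaw umlr liju cdvv esa mdcln
Hunk 4: at line 7 remove [umlr,liju] add [klk] -> 12 lines: kjb jxf zkkb rzd ivvgv obve xxew wsiaw klk cdvv esa mdcln
Hunk 5: at line 6 remove [xxew] add [bqbhk,isudw] -> 13 lines: kjb jxf zkkb rzd ivvgv obve bqbhk isudw wsiaw klk cdvv esa mdcln
Hunk 6: at line 5 remove [obve,bqbhk,isudw] add [mli] -> 11 lines: kjb jxf zkkb rzd ivvgv mli wsiaw klk cdvv esa mdcln
Hunk 7: at line 2 remove [zkkb] add [havr,gazt,bpbj] -> 13 lines: kjb jxf havr gazt bpbj rzd ivvgv mli wsiaw klk cdvv esa mdcln
Final line count: 13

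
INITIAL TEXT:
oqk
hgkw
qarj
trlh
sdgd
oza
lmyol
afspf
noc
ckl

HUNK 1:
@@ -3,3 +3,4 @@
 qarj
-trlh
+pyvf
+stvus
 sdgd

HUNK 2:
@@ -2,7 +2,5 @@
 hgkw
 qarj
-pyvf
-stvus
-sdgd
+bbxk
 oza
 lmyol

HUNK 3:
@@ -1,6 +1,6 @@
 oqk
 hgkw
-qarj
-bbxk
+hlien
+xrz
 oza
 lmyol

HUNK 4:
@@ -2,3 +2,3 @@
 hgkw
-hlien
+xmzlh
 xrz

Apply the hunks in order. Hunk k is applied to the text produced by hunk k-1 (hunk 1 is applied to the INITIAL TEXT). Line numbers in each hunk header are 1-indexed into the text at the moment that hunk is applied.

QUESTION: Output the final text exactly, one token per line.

Answer: oqk
hgkw
xmzlh
xrz
oza
lmyol
afspf
noc
ckl

Derivation:
Hunk 1: at line 3 remove [trlh] add [pyvf,stvus] -> 11 lines: oqk hgkw qarj pyvf stvus sdgd oza lmyol afspf noc ckl
Hunk 2: at line 2 remove [pyvf,stvus,sdgd] add [bbxk] -> 9 lines: oqk hgkw qarj bbxk oza lmyol afspf noc ckl
Hunk 3: at line 1 remove [qarj,bbxk] add [hlien,xrz] -> 9 lines: oqk hgkw hlien xrz oza lmyol afspf noc ckl
Hunk 4: at line 2 remove [hlien] add [xmzlh] -> 9 lines: oqk hgkw xmzlh xrz oza lmyol afspf noc ckl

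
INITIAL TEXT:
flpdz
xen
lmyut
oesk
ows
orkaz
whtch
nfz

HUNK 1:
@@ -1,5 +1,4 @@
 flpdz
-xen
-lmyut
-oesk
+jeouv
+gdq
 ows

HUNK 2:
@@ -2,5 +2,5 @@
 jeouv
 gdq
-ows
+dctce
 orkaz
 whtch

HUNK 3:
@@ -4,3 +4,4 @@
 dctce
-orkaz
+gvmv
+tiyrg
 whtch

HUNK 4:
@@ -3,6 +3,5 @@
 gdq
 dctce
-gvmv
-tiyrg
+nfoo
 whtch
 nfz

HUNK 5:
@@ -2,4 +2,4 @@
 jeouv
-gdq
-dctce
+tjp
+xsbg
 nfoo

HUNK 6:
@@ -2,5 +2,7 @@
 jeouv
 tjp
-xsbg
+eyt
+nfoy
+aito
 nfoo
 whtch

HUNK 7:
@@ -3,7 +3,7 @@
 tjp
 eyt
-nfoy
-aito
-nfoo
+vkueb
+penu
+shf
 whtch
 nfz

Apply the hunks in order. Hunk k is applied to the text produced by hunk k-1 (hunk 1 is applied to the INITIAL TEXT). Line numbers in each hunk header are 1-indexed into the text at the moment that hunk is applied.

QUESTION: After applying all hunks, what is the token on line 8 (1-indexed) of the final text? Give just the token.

Answer: whtch

Derivation:
Hunk 1: at line 1 remove [xen,lmyut,oesk] add [jeouv,gdq] -> 7 lines: flpdz jeouv gdq ows orkaz whtch nfz
Hunk 2: at line 2 remove [ows] add [dctce] -> 7 lines: flpdz jeouv gdq dctce orkaz whtch nfz
Hunk 3: at line 4 remove [orkaz] add [gvmv,tiyrg] -> 8 lines: flpdz jeouv gdq dctce gvmv tiyrg whtch nfz
Hunk 4: at line 3 remove [gvmv,tiyrg] add [nfoo] -> 7 lines: flpdz jeouv gdq dctce nfoo whtch nfz
Hunk 5: at line 2 remove [gdq,dctce] add [tjp,xsbg] -> 7 lines: flpdz jeouv tjp xsbg nfoo whtch nfz
Hunk 6: at line 2 remove [xsbg] add [eyt,nfoy,aito] -> 9 lines: flpdz jeouv tjp eyt nfoy aito nfoo whtch nfz
Hunk 7: at line 3 remove [nfoy,aito,nfoo] add [vkueb,penu,shf] -> 9 lines: flpdz jeouv tjp eyt vkueb penu shf whtch nfz
Final line 8: whtch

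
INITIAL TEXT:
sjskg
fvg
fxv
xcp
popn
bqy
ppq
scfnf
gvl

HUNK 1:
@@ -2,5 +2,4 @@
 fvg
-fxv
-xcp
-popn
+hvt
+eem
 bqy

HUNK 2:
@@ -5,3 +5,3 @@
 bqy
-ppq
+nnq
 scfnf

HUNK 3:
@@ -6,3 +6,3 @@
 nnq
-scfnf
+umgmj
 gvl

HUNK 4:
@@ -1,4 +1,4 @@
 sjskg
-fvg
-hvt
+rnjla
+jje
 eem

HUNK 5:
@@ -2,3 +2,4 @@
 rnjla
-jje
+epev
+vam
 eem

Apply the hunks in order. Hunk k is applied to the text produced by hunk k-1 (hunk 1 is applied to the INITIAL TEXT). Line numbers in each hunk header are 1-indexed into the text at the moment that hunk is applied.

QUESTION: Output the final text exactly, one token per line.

Answer: sjskg
rnjla
epev
vam
eem
bqy
nnq
umgmj
gvl

Derivation:
Hunk 1: at line 2 remove [fxv,xcp,popn] add [hvt,eem] -> 8 lines: sjskg fvg hvt eem bqy ppq scfnf gvl
Hunk 2: at line 5 remove [ppq] add [nnq] -> 8 lines: sjskg fvg hvt eem bqy nnq scfnf gvl
Hunk 3: at line 6 remove [scfnf] add [umgmj] -> 8 lines: sjskg fvg hvt eem bqy nnq umgmj gvl
Hunk 4: at line 1 remove [fvg,hvt] add [rnjla,jje] -> 8 lines: sjskg rnjla jje eem bqy nnq umgmj gvl
Hunk 5: at line 2 remove [jje] add [epev,vam] -> 9 lines: sjskg rnjla epev vam eem bqy nnq umgmj gvl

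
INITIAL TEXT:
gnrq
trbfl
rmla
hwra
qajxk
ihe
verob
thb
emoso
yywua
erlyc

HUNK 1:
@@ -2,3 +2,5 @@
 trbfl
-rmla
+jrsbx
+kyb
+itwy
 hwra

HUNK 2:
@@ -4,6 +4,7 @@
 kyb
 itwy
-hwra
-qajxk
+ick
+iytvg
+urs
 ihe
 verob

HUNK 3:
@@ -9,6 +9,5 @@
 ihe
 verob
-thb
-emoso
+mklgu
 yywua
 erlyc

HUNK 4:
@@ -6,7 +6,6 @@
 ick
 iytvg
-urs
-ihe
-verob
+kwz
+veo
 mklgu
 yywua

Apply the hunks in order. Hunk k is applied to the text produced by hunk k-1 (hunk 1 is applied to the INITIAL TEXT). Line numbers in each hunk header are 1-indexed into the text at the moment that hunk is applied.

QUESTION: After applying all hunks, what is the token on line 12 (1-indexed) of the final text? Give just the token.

Hunk 1: at line 2 remove [rmla] add [jrsbx,kyb,itwy] -> 13 lines: gnrq trbfl jrsbx kyb itwy hwra qajxk ihe verob thb emoso yywua erlyc
Hunk 2: at line 4 remove [hwra,qajxk] add [ick,iytvg,urs] -> 14 lines: gnrq trbfl jrsbx kyb itwy ick iytvg urs ihe verob thb emoso yywua erlyc
Hunk 3: at line 9 remove [thb,emoso] add [mklgu] -> 13 lines: gnrq trbfl jrsbx kyb itwy ick iytvg urs ihe verob mklgu yywua erlyc
Hunk 4: at line 6 remove [urs,ihe,verob] add [kwz,veo] -> 12 lines: gnrq trbfl jrsbx kyb itwy ick iytvg kwz veo mklgu yywua erlyc
Final line 12: erlyc

Answer: erlyc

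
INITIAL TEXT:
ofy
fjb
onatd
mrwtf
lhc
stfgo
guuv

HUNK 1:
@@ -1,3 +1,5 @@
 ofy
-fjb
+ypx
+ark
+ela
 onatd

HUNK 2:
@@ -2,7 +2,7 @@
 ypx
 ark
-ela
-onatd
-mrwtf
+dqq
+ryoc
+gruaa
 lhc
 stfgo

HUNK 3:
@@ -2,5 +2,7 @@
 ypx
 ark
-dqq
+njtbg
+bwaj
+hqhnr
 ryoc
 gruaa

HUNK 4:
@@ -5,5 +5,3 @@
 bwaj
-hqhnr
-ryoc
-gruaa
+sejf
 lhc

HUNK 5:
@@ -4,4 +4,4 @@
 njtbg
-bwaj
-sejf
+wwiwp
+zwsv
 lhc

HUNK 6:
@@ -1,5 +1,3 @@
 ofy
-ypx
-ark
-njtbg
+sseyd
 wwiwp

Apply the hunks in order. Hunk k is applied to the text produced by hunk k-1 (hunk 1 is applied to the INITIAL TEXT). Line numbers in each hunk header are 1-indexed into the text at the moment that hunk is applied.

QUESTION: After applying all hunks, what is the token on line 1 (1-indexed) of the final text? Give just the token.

Answer: ofy

Derivation:
Hunk 1: at line 1 remove [fjb] add [ypx,ark,ela] -> 9 lines: ofy ypx ark ela onatd mrwtf lhc stfgo guuv
Hunk 2: at line 2 remove [ela,onatd,mrwtf] add [dqq,ryoc,gruaa] -> 9 lines: ofy ypx ark dqq ryoc gruaa lhc stfgo guuv
Hunk 3: at line 2 remove [dqq] add [njtbg,bwaj,hqhnr] -> 11 lines: ofy ypx ark njtbg bwaj hqhnr ryoc gruaa lhc stfgo guuv
Hunk 4: at line 5 remove [hqhnr,ryoc,gruaa] add [sejf] -> 9 lines: ofy ypx ark njtbg bwaj sejf lhc stfgo guuv
Hunk 5: at line 4 remove [bwaj,sejf] add [wwiwp,zwsv] -> 9 lines: ofy ypx ark njtbg wwiwp zwsv lhc stfgo guuv
Hunk 6: at line 1 remove [ypx,ark,njtbg] add [sseyd] -> 7 lines: ofy sseyd wwiwp zwsv lhc stfgo guuv
Final line 1: ofy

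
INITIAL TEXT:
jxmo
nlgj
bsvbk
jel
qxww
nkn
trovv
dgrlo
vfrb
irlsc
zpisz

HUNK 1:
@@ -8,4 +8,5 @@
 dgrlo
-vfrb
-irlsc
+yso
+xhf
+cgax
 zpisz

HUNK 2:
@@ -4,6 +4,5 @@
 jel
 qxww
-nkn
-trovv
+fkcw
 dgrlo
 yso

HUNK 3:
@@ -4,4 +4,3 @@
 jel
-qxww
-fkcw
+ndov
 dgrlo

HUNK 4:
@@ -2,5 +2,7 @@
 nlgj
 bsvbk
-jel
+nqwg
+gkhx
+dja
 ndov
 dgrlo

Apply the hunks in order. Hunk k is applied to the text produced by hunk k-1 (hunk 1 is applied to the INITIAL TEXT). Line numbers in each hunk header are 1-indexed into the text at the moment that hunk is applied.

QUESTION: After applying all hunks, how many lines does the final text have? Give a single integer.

Answer: 12

Derivation:
Hunk 1: at line 8 remove [vfrb,irlsc] add [yso,xhf,cgax] -> 12 lines: jxmo nlgj bsvbk jel qxww nkn trovv dgrlo yso xhf cgax zpisz
Hunk 2: at line 4 remove [nkn,trovv] add [fkcw] -> 11 lines: jxmo nlgj bsvbk jel qxww fkcw dgrlo yso xhf cgax zpisz
Hunk 3: at line 4 remove [qxww,fkcw] add [ndov] -> 10 lines: jxmo nlgj bsvbk jel ndov dgrlo yso xhf cgax zpisz
Hunk 4: at line 2 remove [jel] add [nqwg,gkhx,dja] -> 12 lines: jxmo nlgj bsvbk nqwg gkhx dja ndov dgrlo yso xhf cgax zpisz
Final line count: 12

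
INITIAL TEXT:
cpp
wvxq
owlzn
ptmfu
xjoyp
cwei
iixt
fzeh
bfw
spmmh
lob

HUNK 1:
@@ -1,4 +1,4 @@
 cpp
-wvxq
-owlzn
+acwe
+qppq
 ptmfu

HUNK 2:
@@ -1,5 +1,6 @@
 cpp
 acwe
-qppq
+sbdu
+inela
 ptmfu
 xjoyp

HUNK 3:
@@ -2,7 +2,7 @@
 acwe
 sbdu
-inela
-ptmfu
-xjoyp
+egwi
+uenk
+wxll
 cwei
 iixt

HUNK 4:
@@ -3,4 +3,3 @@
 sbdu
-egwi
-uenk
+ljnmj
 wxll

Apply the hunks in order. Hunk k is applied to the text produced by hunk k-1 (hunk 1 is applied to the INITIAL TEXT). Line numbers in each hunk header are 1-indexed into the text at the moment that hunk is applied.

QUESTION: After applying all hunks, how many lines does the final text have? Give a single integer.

Hunk 1: at line 1 remove [wvxq,owlzn] add [acwe,qppq] -> 11 lines: cpp acwe qppq ptmfu xjoyp cwei iixt fzeh bfw spmmh lob
Hunk 2: at line 1 remove [qppq] add [sbdu,inela] -> 12 lines: cpp acwe sbdu inela ptmfu xjoyp cwei iixt fzeh bfw spmmh lob
Hunk 3: at line 2 remove [inela,ptmfu,xjoyp] add [egwi,uenk,wxll] -> 12 lines: cpp acwe sbdu egwi uenk wxll cwei iixt fzeh bfw spmmh lob
Hunk 4: at line 3 remove [egwi,uenk] add [ljnmj] -> 11 lines: cpp acwe sbdu ljnmj wxll cwei iixt fzeh bfw spmmh lob
Final line count: 11

Answer: 11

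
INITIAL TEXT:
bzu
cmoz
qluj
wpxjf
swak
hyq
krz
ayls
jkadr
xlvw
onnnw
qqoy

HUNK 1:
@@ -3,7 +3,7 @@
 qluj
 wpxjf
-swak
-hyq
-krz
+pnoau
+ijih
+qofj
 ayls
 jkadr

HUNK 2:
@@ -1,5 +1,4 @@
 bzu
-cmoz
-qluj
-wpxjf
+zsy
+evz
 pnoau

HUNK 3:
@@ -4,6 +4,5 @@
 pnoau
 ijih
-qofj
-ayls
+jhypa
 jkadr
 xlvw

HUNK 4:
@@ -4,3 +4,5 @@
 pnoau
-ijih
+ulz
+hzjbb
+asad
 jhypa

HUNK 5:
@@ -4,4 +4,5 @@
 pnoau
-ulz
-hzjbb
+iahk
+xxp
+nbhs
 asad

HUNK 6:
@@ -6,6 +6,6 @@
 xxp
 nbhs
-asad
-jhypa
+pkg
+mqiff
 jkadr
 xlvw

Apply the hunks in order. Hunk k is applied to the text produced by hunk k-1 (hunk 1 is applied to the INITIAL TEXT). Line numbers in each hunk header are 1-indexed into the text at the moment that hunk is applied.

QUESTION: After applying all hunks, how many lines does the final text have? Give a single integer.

Hunk 1: at line 3 remove [swak,hyq,krz] add [pnoau,ijih,qofj] -> 12 lines: bzu cmoz qluj wpxjf pnoau ijih qofj ayls jkadr xlvw onnnw qqoy
Hunk 2: at line 1 remove [cmoz,qluj,wpxjf] add [zsy,evz] -> 11 lines: bzu zsy evz pnoau ijih qofj ayls jkadr xlvw onnnw qqoy
Hunk 3: at line 4 remove [qofj,ayls] add [jhypa] -> 10 lines: bzu zsy evz pnoau ijih jhypa jkadr xlvw onnnw qqoy
Hunk 4: at line 4 remove [ijih] add [ulz,hzjbb,asad] -> 12 lines: bzu zsy evz pnoau ulz hzjbb asad jhypa jkadr xlvw onnnw qqoy
Hunk 5: at line 4 remove [ulz,hzjbb] add [iahk,xxp,nbhs] -> 13 lines: bzu zsy evz pnoau iahk xxp nbhs asad jhypa jkadr xlvw onnnw qqoy
Hunk 6: at line 6 remove [asad,jhypa] add [pkg,mqiff] -> 13 lines: bzu zsy evz pnoau iahk xxp nbhs pkg mqiff jkadr xlvw onnnw qqoy
Final line count: 13

Answer: 13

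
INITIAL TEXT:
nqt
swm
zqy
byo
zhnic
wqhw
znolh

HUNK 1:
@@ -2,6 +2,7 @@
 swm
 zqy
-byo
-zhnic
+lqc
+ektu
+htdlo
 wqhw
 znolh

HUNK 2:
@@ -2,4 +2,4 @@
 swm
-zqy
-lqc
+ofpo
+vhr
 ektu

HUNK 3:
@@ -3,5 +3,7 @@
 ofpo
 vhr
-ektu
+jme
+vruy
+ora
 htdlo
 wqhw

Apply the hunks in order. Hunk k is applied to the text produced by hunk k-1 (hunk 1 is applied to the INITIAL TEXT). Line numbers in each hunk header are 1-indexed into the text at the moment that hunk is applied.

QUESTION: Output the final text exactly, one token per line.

Hunk 1: at line 2 remove [byo,zhnic] add [lqc,ektu,htdlo] -> 8 lines: nqt swm zqy lqc ektu htdlo wqhw znolh
Hunk 2: at line 2 remove [zqy,lqc] add [ofpo,vhr] -> 8 lines: nqt swm ofpo vhr ektu htdlo wqhw znolh
Hunk 3: at line 3 remove [ektu] add [jme,vruy,ora] -> 10 lines: nqt swm ofpo vhr jme vruy ora htdlo wqhw znolh

Answer: nqt
swm
ofpo
vhr
jme
vruy
ora
htdlo
wqhw
znolh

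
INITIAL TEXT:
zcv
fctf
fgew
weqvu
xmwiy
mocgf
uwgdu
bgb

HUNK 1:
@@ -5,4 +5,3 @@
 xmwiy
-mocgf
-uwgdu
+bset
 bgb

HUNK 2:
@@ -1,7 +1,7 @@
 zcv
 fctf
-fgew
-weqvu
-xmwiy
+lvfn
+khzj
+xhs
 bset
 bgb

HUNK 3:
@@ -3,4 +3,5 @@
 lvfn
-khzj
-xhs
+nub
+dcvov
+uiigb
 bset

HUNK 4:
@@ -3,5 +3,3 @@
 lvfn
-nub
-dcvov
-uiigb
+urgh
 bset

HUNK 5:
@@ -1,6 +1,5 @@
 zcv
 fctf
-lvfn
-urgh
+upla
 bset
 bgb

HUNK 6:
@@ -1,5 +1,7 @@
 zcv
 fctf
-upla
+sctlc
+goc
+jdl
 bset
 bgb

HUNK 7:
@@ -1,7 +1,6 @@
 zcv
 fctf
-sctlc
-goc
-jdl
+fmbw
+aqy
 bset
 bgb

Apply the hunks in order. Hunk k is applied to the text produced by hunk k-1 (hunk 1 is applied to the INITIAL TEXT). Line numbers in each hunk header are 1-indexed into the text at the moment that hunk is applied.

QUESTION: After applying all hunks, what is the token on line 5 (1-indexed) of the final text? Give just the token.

Answer: bset

Derivation:
Hunk 1: at line 5 remove [mocgf,uwgdu] add [bset] -> 7 lines: zcv fctf fgew weqvu xmwiy bset bgb
Hunk 2: at line 1 remove [fgew,weqvu,xmwiy] add [lvfn,khzj,xhs] -> 7 lines: zcv fctf lvfn khzj xhs bset bgb
Hunk 3: at line 3 remove [khzj,xhs] add [nub,dcvov,uiigb] -> 8 lines: zcv fctf lvfn nub dcvov uiigb bset bgb
Hunk 4: at line 3 remove [nub,dcvov,uiigb] add [urgh] -> 6 lines: zcv fctf lvfn urgh bset bgb
Hunk 5: at line 1 remove [lvfn,urgh] add [upla] -> 5 lines: zcv fctf upla bset bgb
Hunk 6: at line 1 remove [upla] add [sctlc,goc,jdl] -> 7 lines: zcv fctf sctlc goc jdl bset bgb
Hunk 7: at line 1 remove [sctlc,goc,jdl] add [fmbw,aqy] -> 6 lines: zcv fctf fmbw aqy bset bgb
Final line 5: bset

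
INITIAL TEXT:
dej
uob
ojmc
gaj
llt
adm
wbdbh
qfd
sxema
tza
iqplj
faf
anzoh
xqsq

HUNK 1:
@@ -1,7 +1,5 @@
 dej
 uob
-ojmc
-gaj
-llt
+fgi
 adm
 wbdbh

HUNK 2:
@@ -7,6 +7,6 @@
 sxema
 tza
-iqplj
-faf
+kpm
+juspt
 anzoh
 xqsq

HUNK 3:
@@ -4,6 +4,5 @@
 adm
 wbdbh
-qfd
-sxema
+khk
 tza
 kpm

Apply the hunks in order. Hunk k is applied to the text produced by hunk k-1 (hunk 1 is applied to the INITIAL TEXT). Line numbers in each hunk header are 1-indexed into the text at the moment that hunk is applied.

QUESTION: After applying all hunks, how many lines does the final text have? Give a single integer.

Hunk 1: at line 1 remove [ojmc,gaj,llt] add [fgi] -> 12 lines: dej uob fgi adm wbdbh qfd sxema tza iqplj faf anzoh xqsq
Hunk 2: at line 7 remove [iqplj,faf] add [kpm,juspt] -> 12 lines: dej uob fgi adm wbdbh qfd sxema tza kpm juspt anzoh xqsq
Hunk 3: at line 4 remove [qfd,sxema] add [khk] -> 11 lines: dej uob fgi adm wbdbh khk tza kpm juspt anzoh xqsq
Final line count: 11

Answer: 11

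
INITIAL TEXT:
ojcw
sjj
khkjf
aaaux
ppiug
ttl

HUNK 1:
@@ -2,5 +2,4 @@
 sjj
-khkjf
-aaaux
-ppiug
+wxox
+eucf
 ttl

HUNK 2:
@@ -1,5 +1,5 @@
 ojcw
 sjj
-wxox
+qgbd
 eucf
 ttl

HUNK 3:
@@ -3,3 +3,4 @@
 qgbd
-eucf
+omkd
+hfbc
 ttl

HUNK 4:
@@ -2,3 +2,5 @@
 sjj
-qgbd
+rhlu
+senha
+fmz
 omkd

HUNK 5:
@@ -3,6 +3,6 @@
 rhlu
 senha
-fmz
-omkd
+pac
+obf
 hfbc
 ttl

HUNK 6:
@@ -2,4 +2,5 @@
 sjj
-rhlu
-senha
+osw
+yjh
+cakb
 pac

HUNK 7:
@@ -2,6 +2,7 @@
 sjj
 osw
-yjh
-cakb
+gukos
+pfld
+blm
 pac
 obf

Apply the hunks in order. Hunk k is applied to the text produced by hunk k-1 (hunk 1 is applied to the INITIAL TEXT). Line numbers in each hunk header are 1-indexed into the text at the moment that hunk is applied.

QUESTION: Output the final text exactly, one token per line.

Answer: ojcw
sjj
osw
gukos
pfld
blm
pac
obf
hfbc
ttl

Derivation:
Hunk 1: at line 2 remove [khkjf,aaaux,ppiug] add [wxox,eucf] -> 5 lines: ojcw sjj wxox eucf ttl
Hunk 2: at line 1 remove [wxox] add [qgbd] -> 5 lines: ojcw sjj qgbd eucf ttl
Hunk 3: at line 3 remove [eucf] add [omkd,hfbc] -> 6 lines: ojcw sjj qgbd omkd hfbc ttl
Hunk 4: at line 2 remove [qgbd] add [rhlu,senha,fmz] -> 8 lines: ojcw sjj rhlu senha fmz omkd hfbc ttl
Hunk 5: at line 3 remove [fmz,omkd] add [pac,obf] -> 8 lines: ojcw sjj rhlu senha pac obf hfbc ttl
Hunk 6: at line 2 remove [rhlu,senha] add [osw,yjh,cakb] -> 9 lines: ojcw sjj osw yjh cakb pac obf hfbc ttl
Hunk 7: at line 2 remove [yjh,cakb] add [gukos,pfld,blm] -> 10 lines: ojcw sjj osw gukos pfld blm pac obf hfbc ttl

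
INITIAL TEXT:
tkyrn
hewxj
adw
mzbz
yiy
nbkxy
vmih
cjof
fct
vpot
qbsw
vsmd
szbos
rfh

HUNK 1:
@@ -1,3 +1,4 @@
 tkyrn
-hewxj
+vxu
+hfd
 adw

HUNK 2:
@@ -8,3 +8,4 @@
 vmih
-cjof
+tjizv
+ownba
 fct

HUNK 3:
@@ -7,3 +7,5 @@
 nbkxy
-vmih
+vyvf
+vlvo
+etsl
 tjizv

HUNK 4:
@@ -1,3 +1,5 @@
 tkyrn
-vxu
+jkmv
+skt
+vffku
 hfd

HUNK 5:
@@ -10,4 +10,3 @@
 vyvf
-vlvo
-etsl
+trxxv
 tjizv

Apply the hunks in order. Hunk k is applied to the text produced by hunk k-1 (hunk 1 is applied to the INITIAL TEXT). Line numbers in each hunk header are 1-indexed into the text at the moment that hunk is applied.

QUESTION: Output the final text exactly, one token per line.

Answer: tkyrn
jkmv
skt
vffku
hfd
adw
mzbz
yiy
nbkxy
vyvf
trxxv
tjizv
ownba
fct
vpot
qbsw
vsmd
szbos
rfh

Derivation:
Hunk 1: at line 1 remove [hewxj] add [vxu,hfd] -> 15 lines: tkyrn vxu hfd adw mzbz yiy nbkxy vmih cjof fct vpot qbsw vsmd szbos rfh
Hunk 2: at line 8 remove [cjof] add [tjizv,ownba] -> 16 lines: tkyrn vxu hfd adw mzbz yiy nbkxy vmih tjizv ownba fct vpot qbsw vsmd szbos rfh
Hunk 3: at line 7 remove [vmih] add [vyvf,vlvo,etsl] -> 18 lines: tkyrn vxu hfd adw mzbz yiy nbkxy vyvf vlvo etsl tjizv ownba fct vpot qbsw vsmd szbos rfh
Hunk 4: at line 1 remove [vxu] add [jkmv,skt,vffku] -> 20 lines: tkyrn jkmv skt vffku hfd adw mzbz yiy nbkxy vyvf vlvo etsl tjizv ownba fct vpot qbsw vsmd szbos rfh
Hunk 5: at line 10 remove [vlvo,etsl] add [trxxv] -> 19 lines: tkyrn jkmv skt vffku hfd adw mzbz yiy nbkxy vyvf trxxv tjizv ownba fct vpot qbsw vsmd szbos rfh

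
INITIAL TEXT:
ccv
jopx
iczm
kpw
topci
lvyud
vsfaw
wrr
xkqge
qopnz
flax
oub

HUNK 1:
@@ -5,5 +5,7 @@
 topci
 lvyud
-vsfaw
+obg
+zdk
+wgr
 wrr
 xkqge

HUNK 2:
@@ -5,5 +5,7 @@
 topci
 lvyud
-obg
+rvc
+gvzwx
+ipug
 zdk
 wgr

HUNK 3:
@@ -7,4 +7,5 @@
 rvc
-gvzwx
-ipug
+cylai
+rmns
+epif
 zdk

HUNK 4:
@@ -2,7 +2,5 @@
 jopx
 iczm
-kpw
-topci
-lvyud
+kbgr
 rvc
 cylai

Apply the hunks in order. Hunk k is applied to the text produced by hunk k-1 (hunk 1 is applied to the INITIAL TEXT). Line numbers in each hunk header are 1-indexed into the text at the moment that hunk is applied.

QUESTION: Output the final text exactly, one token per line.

Hunk 1: at line 5 remove [vsfaw] add [obg,zdk,wgr] -> 14 lines: ccv jopx iczm kpw topci lvyud obg zdk wgr wrr xkqge qopnz flax oub
Hunk 2: at line 5 remove [obg] add [rvc,gvzwx,ipug] -> 16 lines: ccv jopx iczm kpw topci lvyud rvc gvzwx ipug zdk wgr wrr xkqge qopnz flax oub
Hunk 3: at line 7 remove [gvzwx,ipug] add [cylai,rmns,epif] -> 17 lines: ccv jopx iczm kpw topci lvyud rvc cylai rmns epif zdk wgr wrr xkqge qopnz flax oub
Hunk 4: at line 2 remove [kpw,topci,lvyud] add [kbgr] -> 15 lines: ccv jopx iczm kbgr rvc cylai rmns epif zdk wgr wrr xkqge qopnz flax oub

Answer: ccv
jopx
iczm
kbgr
rvc
cylai
rmns
epif
zdk
wgr
wrr
xkqge
qopnz
flax
oub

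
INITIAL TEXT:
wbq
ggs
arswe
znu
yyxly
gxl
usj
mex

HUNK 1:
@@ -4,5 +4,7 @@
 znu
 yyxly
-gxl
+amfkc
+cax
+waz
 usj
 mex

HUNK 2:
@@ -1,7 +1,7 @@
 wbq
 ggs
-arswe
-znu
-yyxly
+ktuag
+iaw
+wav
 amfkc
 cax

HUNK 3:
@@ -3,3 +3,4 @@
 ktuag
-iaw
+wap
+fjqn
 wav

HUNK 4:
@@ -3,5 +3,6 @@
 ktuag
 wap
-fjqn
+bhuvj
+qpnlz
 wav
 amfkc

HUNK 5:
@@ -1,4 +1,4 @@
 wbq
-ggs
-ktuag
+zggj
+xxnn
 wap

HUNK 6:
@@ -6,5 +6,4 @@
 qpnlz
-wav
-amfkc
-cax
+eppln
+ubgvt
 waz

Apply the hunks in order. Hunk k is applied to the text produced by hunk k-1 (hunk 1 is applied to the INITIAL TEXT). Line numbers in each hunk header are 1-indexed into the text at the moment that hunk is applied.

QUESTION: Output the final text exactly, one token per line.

Answer: wbq
zggj
xxnn
wap
bhuvj
qpnlz
eppln
ubgvt
waz
usj
mex

Derivation:
Hunk 1: at line 4 remove [gxl] add [amfkc,cax,waz] -> 10 lines: wbq ggs arswe znu yyxly amfkc cax waz usj mex
Hunk 2: at line 1 remove [arswe,znu,yyxly] add [ktuag,iaw,wav] -> 10 lines: wbq ggs ktuag iaw wav amfkc cax waz usj mex
Hunk 3: at line 3 remove [iaw] add [wap,fjqn] -> 11 lines: wbq ggs ktuag wap fjqn wav amfkc cax waz usj mex
Hunk 4: at line 3 remove [fjqn] add [bhuvj,qpnlz] -> 12 lines: wbq ggs ktuag wap bhuvj qpnlz wav amfkc cax waz usj mex
Hunk 5: at line 1 remove [ggs,ktuag] add [zggj,xxnn] -> 12 lines: wbq zggj xxnn wap bhuvj qpnlz wav amfkc cax waz usj mex
Hunk 6: at line 6 remove [wav,amfkc,cax] add [eppln,ubgvt] -> 11 lines: wbq zggj xxnn wap bhuvj qpnlz eppln ubgvt waz usj mex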